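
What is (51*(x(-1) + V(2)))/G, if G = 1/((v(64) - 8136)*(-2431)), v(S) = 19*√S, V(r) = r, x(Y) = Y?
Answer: 989864304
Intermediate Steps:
G = 1/19409104 (G = 1/(19*√64 - 8136*(-2431)) = -1/2431/(19*8 - 8136) = -1/2431/(152 - 8136) = -1/2431/(-7984) = -1/7984*(-1/2431) = 1/19409104 ≈ 5.1522e-8)
(51*(x(-1) + V(2)))/G = (51*(-1 + 2))/(1/19409104) = (51*1)*19409104 = 51*19409104 = 989864304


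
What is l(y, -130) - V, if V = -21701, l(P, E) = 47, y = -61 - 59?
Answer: 21748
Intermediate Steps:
y = -120
l(y, -130) - V = 47 - 1*(-21701) = 47 + 21701 = 21748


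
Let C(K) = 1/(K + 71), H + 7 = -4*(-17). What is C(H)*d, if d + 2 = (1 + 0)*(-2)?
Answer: -1/33 ≈ -0.030303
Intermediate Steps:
H = 61 (H = -7 - 4*(-17) = -7 + 68 = 61)
C(K) = 1/(71 + K)
d = -4 (d = -2 + (1 + 0)*(-2) = -2 + 1*(-2) = -2 - 2 = -4)
C(H)*d = -4/(71 + 61) = -4/132 = (1/132)*(-4) = -1/33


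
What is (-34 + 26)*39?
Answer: -312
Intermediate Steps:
(-34 + 26)*39 = -8*39 = -312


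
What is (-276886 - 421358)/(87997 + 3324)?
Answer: -698244/91321 ≈ -7.6460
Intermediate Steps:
(-276886 - 421358)/(87997 + 3324) = -698244/91321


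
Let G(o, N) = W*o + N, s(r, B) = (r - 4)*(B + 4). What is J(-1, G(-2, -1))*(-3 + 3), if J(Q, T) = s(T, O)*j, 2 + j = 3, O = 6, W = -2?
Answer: 0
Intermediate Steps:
s(r, B) = (-4 + r)*(4 + B)
j = 1 (j = -2 + 3 = 1)
G(o, N) = N - 2*o (G(o, N) = -2*o + N = N - 2*o)
J(Q, T) = -40 + 10*T (J(Q, T) = (-16 - 4*6 + 4*T + 6*T)*1 = (-16 - 24 + 4*T + 6*T)*1 = (-40 + 10*T)*1 = -40 + 10*T)
J(-1, G(-2, -1))*(-3 + 3) = (-40 + 10*(-1 - 2*(-2)))*(-3 + 3) = (-40 + 10*(-1 + 4))*0 = (-40 + 10*3)*0 = (-40 + 30)*0 = -10*0 = 0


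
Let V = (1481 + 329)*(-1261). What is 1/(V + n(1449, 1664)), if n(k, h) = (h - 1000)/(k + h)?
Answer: -3113/7105141666 ≈ -4.3813e-7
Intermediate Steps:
n(k, h) = (-1000 + h)/(h + k)
V = -2282410 (V = 1810*(-1261) = -2282410)
1/(V + n(1449, 1664)) = 1/(-2282410 + (-1000 + 1664)/(1664 + 1449)) = 1/(-2282410 + 664/3113) = 1/(-7105141666/3113) = -3113/7105141666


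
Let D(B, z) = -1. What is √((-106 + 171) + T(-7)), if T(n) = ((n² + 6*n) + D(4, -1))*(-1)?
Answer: √59 ≈ 7.6811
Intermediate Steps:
T(n) = 1 - n² - 6*n (T(n) = ((n² + 6*n) - 1)*(-1) = (-1 + n² + 6*n)*(-1) = 1 - n² - 6*n)
√((-106 + 171) + T(-7)) = √((-106 + 171) + (1 - 1*(-7)² - 6*(-7))) = √(65 + (1 - 1*49 + 42)) = √(65 + (1 - 49 + 42)) = √(65 - 6) = √59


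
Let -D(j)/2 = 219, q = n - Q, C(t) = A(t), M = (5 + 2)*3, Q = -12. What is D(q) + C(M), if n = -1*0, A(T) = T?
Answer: -417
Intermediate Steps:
M = 21 (M = 7*3 = 21)
n = 0
C(t) = t
q = 12 (q = 0 - 1*(-12) = 0 + 12 = 12)
D(j) = -438 (D(j) = -2*219 = -438)
D(q) + C(M) = -438 + 21 = -417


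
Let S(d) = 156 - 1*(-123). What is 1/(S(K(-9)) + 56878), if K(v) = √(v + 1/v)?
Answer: 1/57157 ≈ 1.7496e-5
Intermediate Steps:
S(d) = 279 (S(d) = 156 + 123 = 279)
1/(S(K(-9)) + 56878) = 1/(279 + 56878) = 1/57157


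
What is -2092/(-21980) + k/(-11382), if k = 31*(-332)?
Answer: 4464809/4467435 ≈ 0.99941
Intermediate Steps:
k = -10292
-2092/(-21980) + k/(-11382) = -2092/(-21980) - 10292/(-11382) = -2092*(-1/21980) - 10292*(-1/11382) = 523/5495 + 5146/5691 = 4464809/4467435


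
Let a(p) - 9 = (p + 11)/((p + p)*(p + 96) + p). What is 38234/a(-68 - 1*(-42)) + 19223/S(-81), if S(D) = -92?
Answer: 4086908547/1012276 ≈ 4037.3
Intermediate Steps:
a(p) = 9 + (11 + p)/(p + 2*p*(96 + p)) (a(p) = 9 + (p + 11)/((p + p)*(p + 96) + p) = 9 + (11 + p)/((2*p)*(96 + p) + p) = 9 + (11 + p)/(2*p*(96 + p) + p) = 9 + (11 + p)/(p + 2*p*(96 + p)))
38234/a(-68 - 1*(-42)) + 19223/S(-81) = 38234/(((11 + 18*(-68 - 1*(-42))² + 1738*(-68 - 1*(-42)))/((-68 - 1*(-42))*(193 + 2*(-68 - 1*(-42)))))) + 19223/(-92) = 38234/(((11 + 18*(-68 + 42)² + 1738*(-68 + 42))/((-68 + 42)*(193 + 2*(-68 + 42))))) + 19223*(-1/92) = 38234/(((11 + 18*(-26)² + 1738*(-26))/((-26)*(193 + 2*(-26))))) - 19223/92 = 38234/((-(11 + 18*676 - 45188)/(26*(193 - 52)))) - 19223/92 = 38234/((-1/26*(11 + 12168 - 45188)/141)) - 19223/92 = 38234/((-1/26*1/141*(-33009))) - 19223/92 = 38234/(11003/1222) - 19223/92 = 38234*(1222/11003) - 19223/92 = 46721948/11003 - 19223/92 = 4086908547/1012276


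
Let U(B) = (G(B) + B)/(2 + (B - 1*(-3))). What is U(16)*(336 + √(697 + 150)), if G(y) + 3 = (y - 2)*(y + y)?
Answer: 7376 + 5071*√7/21 ≈ 8014.9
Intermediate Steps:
G(y) = -3 + 2*y*(-2 + y) (G(y) = -3 + (y - 2)*(y + y) = -3 + (-2 + y)*(2*y) = -3 + 2*y*(-2 + y))
U(B) = (-3 - 3*B + 2*B²)/(5 + B) (U(B) = ((-3 - 4*B + 2*B²) + B)/(2 + (B - 1*(-3))) = (-3 - 3*B + 2*B²)/(2 + (B + 3)) = (-3 - 3*B + 2*B²)/(2 + (3 + B)) = (-3 - 3*B + 2*B²)/(5 + B))
U(16)*(336 + √(697 + 150)) = ((-3 - 3*16 + 2*16²)/(5 + 16))*(336 + √(697 + 150)) = ((-3 - 48 + 2*256)/21)*(336 + √847) = ((-3 - 48 + 512)/21)*(336 + 11*√7) = ((1/21)*461)*(336 + 11*√7) = 461*(336 + 11*√7)/21 = 7376 + 5071*√7/21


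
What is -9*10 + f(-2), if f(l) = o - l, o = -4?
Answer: -92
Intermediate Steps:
f(l) = -4 - l
-9*10 + f(-2) = -9*10 + (-4 - 1*(-2)) = -90 + (-4 + 2) = -90 - 2 = -92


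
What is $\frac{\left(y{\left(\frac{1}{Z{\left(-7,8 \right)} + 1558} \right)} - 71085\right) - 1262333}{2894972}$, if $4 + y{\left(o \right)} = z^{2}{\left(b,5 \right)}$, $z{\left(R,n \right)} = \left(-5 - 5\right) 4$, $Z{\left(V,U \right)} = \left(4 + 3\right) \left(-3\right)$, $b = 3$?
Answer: $- \frac{665911}{1447486} \approx -0.46005$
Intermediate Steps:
$Z{\left(V,U \right)} = -21$ ($Z{\left(V,U \right)} = 7 \left(-3\right) = -21$)
$z{\left(R,n \right)} = -40$ ($z{\left(R,n \right)} = \left(-10\right) 4 = -40$)
$y{\left(o \right)} = 1596$ ($y{\left(o \right)} = -4 + \left(-40\right)^{2} = -4 + 1600 = 1596$)
$\frac{\left(y{\left(\frac{1}{Z{\left(-7,8 \right)} + 1558} \right)} - 71085\right) - 1262333}{2894972} = \frac{\left(1596 - 71085\right) - 1262333}{2894972} = \left(-69489 - 1262333\right) \frac{1}{2894972} = \left(-1331822\right) \frac{1}{2894972} = - \frac{665911}{1447486}$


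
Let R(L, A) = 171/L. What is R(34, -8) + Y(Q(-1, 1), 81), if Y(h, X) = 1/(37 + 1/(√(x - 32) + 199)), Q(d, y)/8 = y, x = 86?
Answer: 4655094181/920627690 + 3*√6/54154570 ≈ 5.0564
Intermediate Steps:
Q(d, y) = 8*y
Y(h, X) = 1/(37 + 1/(199 + 3*√6)) (Y(h, X) = 1/(37 + 1/(√(86 - 32) + 199)) = 1/(37 + 1/(√54 + 199)) = 1/(37 + 1/(3*√6 + 199)) = 1/(37 + 1/(199 + 3*√6)))
R(34, -8) + Y(Q(-1, 1), 81) = 171/34 + (731719/27077285 + 3*√6/54154570) = 4655094181/920627690 + 3*√6/54154570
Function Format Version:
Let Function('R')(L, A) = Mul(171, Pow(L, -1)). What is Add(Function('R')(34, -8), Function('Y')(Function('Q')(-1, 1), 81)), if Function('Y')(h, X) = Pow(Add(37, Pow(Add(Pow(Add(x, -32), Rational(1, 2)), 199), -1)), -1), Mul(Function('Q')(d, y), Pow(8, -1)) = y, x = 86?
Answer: Add(Rational(4655094181, 920627690), Mul(Rational(3, 54154570), Pow(6, Rational(1, 2)))) ≈ 5.0564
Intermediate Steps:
Function('Q')(d, y) = Mul(8, y)
Function('Y')(h, X) = Pow(Add(37, Pow(Add(199, Mul(3, Pow(6, Rational(1, 2)))), -1)), -1) (Function('Y')(h, X) = Pow(Add(37, Pow(Add(Pow(Add(86, -32), Rational(1, 2)), 199), -1)), -1) = Pow(Add(37, Pow(Add(Pow(54, Rational(1, 2)), 199), -1)), -1) = Pow(Add(37, Pow(Add(Mul(3, Pow(6, Rational(1, 2))), 199), -1)), -1) = Pow(Add(37, Pow(Add(199, Mul(3, Pow(6, Rational(1, 2)))), -1)), -1))
Add(Function('R')(34, -8), Function('Y')(Function('Q')(-1, 1), 81)) = Add(Mul(171, Pow(34, -1)), Add(Rational(731719, 27077285), Mul(Rational(3, 54154570), Pow(6, Rational(1, 2))))) = Add(Mul(171, Rational(1, 34)), Add(Rational(731719, 27077285), Mul(Rational(3, 54154570), Pow(6, Rational(1, 2))))) = Add(Rational(171, 34), Add(Rational(731719, 27077285), Mul(Rational(3, 54154570), Pow(6, Rational(1, 2))))) = Add(Rational(4655094181, 920627690), Mul(Rational(3, 54154570), Pow(6, Rational(1, 2))))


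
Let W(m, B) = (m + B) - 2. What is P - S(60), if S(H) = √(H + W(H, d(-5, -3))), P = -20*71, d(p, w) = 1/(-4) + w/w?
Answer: -1420 - 5*√19/2 ≈ -1430.9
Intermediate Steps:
d(p, w) = ¾ (d(p, w) = 1*(-¼) + 1 = -¼ + 1 = ¾)
P = -1420
W(m, B) = -2 + B + m (W(m, B) = (B + m) - 2 = -2 + B + m)
S(H) = √(-5/4 + 2*H) (S(H) = √(H + (-2 + ¾ + H)) = √(H + (-5/4 + H)) = √(-5/4 + 2*H))
P - S(60) = -1420 - √(-5 + 8*60)/2 = -1420 - √(-5 + 480)/2 = -1420 - √475/2 = -1420 - 5*√19/2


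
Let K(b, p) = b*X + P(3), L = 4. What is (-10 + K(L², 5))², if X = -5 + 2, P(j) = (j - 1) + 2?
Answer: 2916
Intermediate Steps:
P(j) = 1 + j (P(j) = (-1 + j) + 2 = 1 + j)
X = -3
K(b, p) = 4 - 3*b (K(b, p) = b*(-3) + (1 + 3) = -3*b + 4 = 4 - 3*b)
(-10 + K(L², 5))² = (-10 + (4 - 3*4²))² = (-10 + (4 - 3*16))² = (-10 + (4 - 48))² = (-10 - 44)² = (-54)² = 2916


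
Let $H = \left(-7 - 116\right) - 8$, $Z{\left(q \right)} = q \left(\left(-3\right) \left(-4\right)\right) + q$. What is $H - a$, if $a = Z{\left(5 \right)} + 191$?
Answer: $-387$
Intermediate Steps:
$Z{\left(q \right)} = 13 q$ ($Z{\left(q \right)} = q 12 + q = 12 q + q = 13 q$)
$H = -131$ ($H = -123 - 8 = -131$)
$a = 256$ ($a = 13 \cdot 5 + 191 = 65 + 191 = 256$)
$H - a = -131 - 256 = -387$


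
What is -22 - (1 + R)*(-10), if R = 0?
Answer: -12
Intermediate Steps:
-22 - (1 + R)*(-10) = -22 - (1 + 0)*(-10) = -22 - (-10) = -22 - 1*(-10) = -22 + 10 = -12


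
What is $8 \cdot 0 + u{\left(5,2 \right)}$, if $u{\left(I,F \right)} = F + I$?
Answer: $7$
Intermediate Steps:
$8 \cdot 0 + u{\left(5,2 \right)} = 8 \cdot 0 + \left(2 + 5\right) = 0 + 7 = 7$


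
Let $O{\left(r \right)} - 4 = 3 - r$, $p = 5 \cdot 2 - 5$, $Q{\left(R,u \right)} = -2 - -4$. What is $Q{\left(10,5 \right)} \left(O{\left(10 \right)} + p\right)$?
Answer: $4$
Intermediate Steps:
$Q{\left(R,u \right)} = 2$ ($Q{\left(R,u \right)} = -2 + 4 = 2$)
$p = 5$ ($p = 10 - 5 = 5$)
$O{\left(r \right)} = 7 - r$ ($O{\left(r \right)} = 4 - \left(-3 + r\right) = 7 - r$)
$Q{\left(10,5 \right)} \left(O{\left(10 \right)} + p\right) = 2 \left(\left(7 - 10\right) + 5\right) = 2 \left(-3 + 5\right) = 2 \cdot 2 = 4$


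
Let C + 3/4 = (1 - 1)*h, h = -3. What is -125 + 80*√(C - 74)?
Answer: -125 + 40*I*√299 ≈ -125.0 + 691.67*I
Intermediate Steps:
C = -¾ (C = -¾ + (1 - 1)*(-3) = -¾ + 0*(-3) = -¾ + 0 = -¾ ≈ -0.75000)
-125 + 80*√(C - 74) = -125 + 80*√(-¾ - 74) = -125 + 80*√(-299/4) = -125 + 80*(I*√299/2) = -125 + 40*I*√299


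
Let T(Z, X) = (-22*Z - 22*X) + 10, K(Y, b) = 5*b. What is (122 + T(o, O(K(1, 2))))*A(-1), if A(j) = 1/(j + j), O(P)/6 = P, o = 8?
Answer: 682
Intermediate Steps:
O(P) = 6*P
A(j) = 1/(2*j)
T(Z, X) = 10 - 22*X - 22*Z (T(Z, X) = (-22*X - 22*Z) + 10 = 10 - 22*X - 22*Z)
(122 + T(o, O(K(1, 2))))*A(-1) = (122 + (10 - 132*5*2 - 22*8))*((1/2)/(-1)) = (122 + (10 - 132*10 - 176))*((1/2)*(-1)) = (122 + (10 - 22*60 - 176))*(-1/2) = (122 + (10 - 1320 - 176))*(-1/2) = (122 - 1486)*(-1/2) = -1364*(-1/2) = 682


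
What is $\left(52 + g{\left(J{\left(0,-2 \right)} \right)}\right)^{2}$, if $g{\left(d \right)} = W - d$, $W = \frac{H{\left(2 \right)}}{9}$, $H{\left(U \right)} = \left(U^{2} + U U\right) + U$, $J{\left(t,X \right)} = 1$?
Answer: $\frac{219961}{81} \approx 2715.6$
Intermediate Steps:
$H{\left(U \right)} = U + 2 U^{2}$ ($H{\left(U \right)} = \left(U^{2} + U^{2}\right) + U = 2 U^{2} + U = U + 2 U^{2}$)
$W = \frac{10}{9}$ ($W = \frac{2 \left(1 + 2 \cdot 2\right)}{9} = 2 \left(1 + 4\right) \frac{1}{9} = 2 \cdot 5 \cdot \frac{1}{9} = 10 \cdot \frac{1}{9} = \frac{10}{9} \approx 1.1111$)
$g{\left(d \right)} = \frac{10}{9} - d$
$\left(52 + g{\left(J{\left(0,-2 \right)} \right)}\right)^{2} = \left(52 + \left(\frac{10}{9} - 1\right)\right)^{2} = \left(52 + \frac{1}{9}\right)^{2} = \left(\frac{469}{9}\right)^{2} = \frac{219961}{81}$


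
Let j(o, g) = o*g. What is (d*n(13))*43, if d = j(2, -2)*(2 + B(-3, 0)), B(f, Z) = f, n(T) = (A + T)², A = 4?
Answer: 49708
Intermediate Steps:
n(T) = (4 + T)²
j(o, g) = g*o
d = 4 (d = (-2*2)*(2 - 3) = -4*(-1) = 4)
(d*n(13))*43 = (4*(4 + 13)²)*43 = (4*17²)*43 = (4*289)*43 = 1156*43 = 49708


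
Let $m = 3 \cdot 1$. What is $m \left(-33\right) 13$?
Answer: $-1287$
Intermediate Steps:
$m = 3$
$m \left(-33\right) 13 = 3 \left(-33\right) 13 = \left(-99\right) 13 = -1287$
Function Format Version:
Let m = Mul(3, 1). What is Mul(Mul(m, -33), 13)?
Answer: -1287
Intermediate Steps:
m = 3
Mul(Mul(m, -33), 13) = Mul(Mul(3, -33), 13) = Mul(-99, 13) = -1287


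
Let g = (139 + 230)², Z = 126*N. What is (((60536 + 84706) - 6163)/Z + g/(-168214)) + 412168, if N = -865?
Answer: 1889125771816546/4583410965 ≈ 4.1217e+5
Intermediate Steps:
Z = -108990 (Z = 126*(-865) = -108990)
g = 136161 (g = 369² = 136161)
(((60536 + 84706) - 6163)/Z + g/(-168214)) + 412168 = (((60536 + 84706) - 6163)/(-108990) + 136161/(-168214)) + 412168 = ((145242 - 6163)*(-1/108990) + 136161*(-1/168214)) + 412168 = (139079*(-1/108990) - 136161/168214) + 412168 = (-139079/108990 - 136161/168214) + 412168 = -9558805574/4583410965 + 412168 = 1889125771816546/4583410965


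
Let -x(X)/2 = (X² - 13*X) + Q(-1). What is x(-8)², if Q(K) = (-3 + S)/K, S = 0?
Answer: 116964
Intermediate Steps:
Q(K) = -3/K (Q(K) = (-3 + 0)/K = -3/K)
x(X) = -6 - 2*X² + 26*X (x(X) = -2*((X² - 13*X) - 3/(-1)) = -2*((X² - 13*X) - 3*(-1)) = -2*((X² - 13*X) + 3) = -2*(3 + X² - 13*X) = -6 - 2*X² + 26*X)
x(-8)² = (-6 - 2*(-8)² + 26*(-8))² = (-6 - 2*64 - 208)² = (-6 - 128 - 208)² = (-342)² = 116964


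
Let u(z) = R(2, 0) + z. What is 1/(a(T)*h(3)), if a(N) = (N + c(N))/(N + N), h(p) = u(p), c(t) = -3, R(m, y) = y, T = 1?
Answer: -1/3 ≈ -0.33333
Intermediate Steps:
u(z) = z (u(z) = 0 + z = z)
h(p) = p
a(N) = (-3 + N)/(2*N) (a(N) = (N - 3)/(N + N) = (-3 + N)/((2*N)) = (-3 + N)*(1/(2*N)) = (-3 + N)/(2*N))
1/(a(T)*h(3)) = 1/(((1/2)*(-3 + 1)/1)*3) = 1/(((1/2)*1*(-2))*3) = 1/(-1*3) = 1/(-3) = -1/3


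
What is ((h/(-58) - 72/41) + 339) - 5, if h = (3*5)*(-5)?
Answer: 793151/2378 ≈ 333.54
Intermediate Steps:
h = -75 (h = 15*(-5) = -75)
((h/(-58) - 72/41) + 339) - 5 = ((-75/(-58) - 72/41) + 339) - 5 = ((-75*(-1/58) - 72*1/41) + 339) - 5 = ((75/58 - 72/41) + 339) - 5 = (-1101/2378 + 339) - 5 = 805041/2378 - 5 = 793151/2378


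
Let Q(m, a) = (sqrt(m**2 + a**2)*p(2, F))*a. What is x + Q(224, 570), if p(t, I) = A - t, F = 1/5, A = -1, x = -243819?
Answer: -243819 - 3420*sqrt(93769) ≈ -1.2911e+6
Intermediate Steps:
F = 1/5 (F = 1*(1/5) = 1/5 ≈ 0.20000)
p(t, I) = -1 - t
Q(m, a) = -3*a*sqrt(a**2 + m**2) (Q(m, a) = (sqrt(m**2 + a**2)*(-1 - 1*2))*a = (sqrt(a**2 + m**2)*(-1 - 2))*a = (sqrt(a**2 + m**2)*(-3))*a = (-3*sqrt(a**2 + m**2))*a = -3*a*sqrt(a**2 + m**2))
x + Q(224, 570) = -243819 - 3*570*sqrt(570**2 + 224**2) = -243819 - 3*570*sqrt(324900 + 50176) = -243819 - 3*570*sqrt(375076) = -243819 - 3*570*2*sqrt(93769) = -243819 - 3420*sqrt(93769)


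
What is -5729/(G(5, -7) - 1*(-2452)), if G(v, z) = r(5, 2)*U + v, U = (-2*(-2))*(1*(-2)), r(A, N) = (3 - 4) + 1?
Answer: -5729/2457 ≈ -2.3317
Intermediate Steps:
r(A, N) = 0 (r(A, N) = -1 + 1 = 0)
U = -8 (U = 4*(-2) = -8)
G(v, z) = v (G(v, z) = 0*(-8) + v = 0 + v = v)
-5729/(G(5, -7) - 1*(-2452)) = -5729/(5 - 1*(-2452)) = -5729/(5 + 2452) = -5729/2457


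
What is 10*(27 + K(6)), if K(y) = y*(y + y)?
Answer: 990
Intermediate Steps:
K(y) = 2*y² (K(y) = y*(2*y) = 2*y²)
10*(27 + K(6)) = 10*(27 + 2*6²) = 10*(27 + 2*36) = 10*(27 + 72) = 10*99 = 990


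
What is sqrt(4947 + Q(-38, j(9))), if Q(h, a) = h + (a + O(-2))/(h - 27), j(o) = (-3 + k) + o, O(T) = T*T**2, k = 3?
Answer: 2*sqrt(5185115)/65 ≈ 70.064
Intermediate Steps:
O(T) = T**3
j(o) = o (j(o) = (-3 + 3) + o = 0 + o = o)
Q(h, a) = h + (-8 + a)/(-27 + h) (Q(h, a) = h + (a + (-2)**3)/(h - 27) = h + (a - 8)/(-27 + h) = h + (-8 + a)/(-27 + h))
sqrt(4947 + Q(-38, j(9))) = sqrt(4947 + (-8 + 9 + (-38)**2 - 27*(-38))/(-27 - 38)) = sqrt(4947 + (-8 + 9 + 1444 + 1026)/(-65)) = sqrt(4947 - 1/65*2471) = sqrt(4947 - 2471/65) = sqrt(319084/65) = 2*sqrt(5185115)/65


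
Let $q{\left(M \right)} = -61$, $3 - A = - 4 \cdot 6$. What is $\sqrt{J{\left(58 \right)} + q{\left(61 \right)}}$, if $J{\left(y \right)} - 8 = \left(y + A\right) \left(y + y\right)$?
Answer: $\sqrt{9807} \approx 99.03$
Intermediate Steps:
$A = 27$ ($A = 3 - - 4 \cdot 6 = 3 - \left(-1\right) 24 = 3 - -24 = 3 + 24 = 27$)
$J{\left(y \right)} = 8 + 2 y \left(27 + y\right)$ ($J{\left(y \right)} = 8 + \left(y + 27\right) \left(y + y\right) = 8 + \left(27 + y\right) 2 y = 8 + 2 y \left(27 + y\right)$)
$\sqrt{J{\left(58 \right)} + q{\left(61 \right)}} = \sqrt{\left(8 + 2 \cdot 58^{2} + 54 \cdot 58\right) - 61} = \sqrt{\left(8 + 2 \cdot 3364 + 3132\right) - 61} = \sqrt{\left(8 + 6728 + 3132\right) - 61} = \sqrt{9868 - 61} = \sqrt{9807}$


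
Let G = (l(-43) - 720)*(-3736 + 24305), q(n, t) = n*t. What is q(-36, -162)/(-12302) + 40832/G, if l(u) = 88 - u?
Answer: -35578908788/74520232291 ≈ -0.47744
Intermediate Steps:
G = -12115141 (G = ((88 - 1*(-43)) - 720)*(-3736 + 24305) = ((88 + 43) - 720)*20569 = (131 - 720)*20569 = -589*20569 = -12115141)
q(-36, -162)/(-12302) + 40832/G = -36*(-162)/(-12302) + 40832/(-12115141) = 5832*(-1/12302) + 40832*(-1/12115141) = -2916/6151 - 40832/12115141 = -35578908788/74520232291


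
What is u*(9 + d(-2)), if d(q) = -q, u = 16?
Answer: 176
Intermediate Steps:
u*(9 + d(-2)) = 16*(9 - 1*(-2)) = 16*(9 + 2) = 16*11 = 176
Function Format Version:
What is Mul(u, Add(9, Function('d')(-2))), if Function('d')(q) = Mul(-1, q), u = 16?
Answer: 176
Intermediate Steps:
Mul(u, Add(9, Function('d')(-2))) = Mul(16, Add(9, Mul(-1, -2))) = Mul(16, Add(9, 2)) = Mul(16, 11) = 176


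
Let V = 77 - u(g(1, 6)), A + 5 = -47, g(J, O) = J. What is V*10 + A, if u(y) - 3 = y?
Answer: 678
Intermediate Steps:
u(y) = 3 + y
A = -52 (A = -5 - 47 = -52)
V = 73 (V = 77 - (3 + 1) = 77 - 1*4 = 77 - 4 = 73)
V*10 + A = 73*10 - 52 = 730 - 52 = 678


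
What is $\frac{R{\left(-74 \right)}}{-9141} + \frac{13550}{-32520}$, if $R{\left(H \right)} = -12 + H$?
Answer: $- \frac{14891}{36564} \approx -0.40726$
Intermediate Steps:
$\frac{R{\left(-74 \right)}}{-9141} + \frac{13550}{-32520} = \frac{-12 - 74}{-9141} + \frac{13550}{-32520} = \left(-86\right) \left(- \frac{1}{9141}\right) + 13550 \left(- \frac{1}{32520}\right) = \frac{86}{9141} - \frac{5}{12} = - \frac{14891}{36564}$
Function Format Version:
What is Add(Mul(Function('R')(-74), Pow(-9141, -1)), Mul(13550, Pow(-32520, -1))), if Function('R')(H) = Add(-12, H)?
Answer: Rational(-14891, 36564) ≈ -0.40726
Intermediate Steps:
Add(Mul(Function('R')(-74), Pow(-9141, -1)), Mul(13550, Pow(-32520, -1))) = Add(Mul(Add(-12, -74), Pow(-9141, -1)), Mul(13550, Pow(-32520, -1))) = Add(Mul(-86, Rational(-1, 9141)), Mul(13550, Rational(-1, 32520))) = Add(Rational(86, 9141), Rational(-5, 12)) = Rational(-14891, 36564)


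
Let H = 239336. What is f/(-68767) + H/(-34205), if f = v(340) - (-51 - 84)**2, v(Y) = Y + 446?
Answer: -15861917717/2352175235 ≈ -6.7435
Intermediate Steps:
v(Y) = 446 + Y
f = -17439 (f = (446 + 340) - (-51 - 84)**2 = 786 - 1*(-135)**2 = 786 - 1*18225 = 786 - 18225 = -17439)
f/(-68767) + H/(-34205) = -17439/(-68767) + 239336/(-34205) = -17439*(-1/68767) + 239336*(-1/34205) = 17439/68767 - 239336/34205 = -15861917717/2352175235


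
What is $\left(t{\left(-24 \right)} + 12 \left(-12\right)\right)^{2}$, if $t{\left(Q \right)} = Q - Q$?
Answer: $20736$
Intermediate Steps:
$t{\left(Q \right)} = 0$
$\left(t{\left(-24 \right)} + 12 \left(-12\right)\right)^{2} = \left(0 + 12 \left(-12\right)\right)^{2} = \left(0 - 144\right)^{2} = \left(-144\right)^{2} = 20736$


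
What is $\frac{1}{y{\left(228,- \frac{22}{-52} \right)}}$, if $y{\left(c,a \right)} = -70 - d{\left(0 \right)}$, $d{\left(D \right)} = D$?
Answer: $- \frac{1}{70} \approx -0.014286$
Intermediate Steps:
$y{\left(c,a \right)} = -70$ ($y{\left(c,a \right)} = -70 - 0 = -70 + 0 = -70$)
$\frac{1}{y{\left(228,- \frac{22}{-52} \right)}} = \frac{1}{-70} = - \frac{1}{70}$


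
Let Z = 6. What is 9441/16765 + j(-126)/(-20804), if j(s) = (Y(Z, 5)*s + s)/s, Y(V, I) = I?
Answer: 2003163/3558970 ≈ 0.56285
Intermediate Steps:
j(s) = 6 (j(s) = (5*s + s)/s = (6*s)/s = 6)
9441/16765 + j(-126)/(-20804) = 9441/16765 + 6/(-20804) = 9441*(1/16765) + 6*(-1/20804) = 9441/16765 - 3/10402 = 2003163/3558970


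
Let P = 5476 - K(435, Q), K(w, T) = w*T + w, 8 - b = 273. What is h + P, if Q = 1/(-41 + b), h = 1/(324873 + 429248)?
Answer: 387864791669/76920342 ≈ 5042.4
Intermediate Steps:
b = -265 (b = 8 - 1*273 = 8 - 273 = -265)
h = 1/754121 ≈ 1.3260e-6
Q = -1/306 (Q = 1/(-41 - 265) = 1/(-306) = -1/306 ≈ -0.0032680)
K(w, T) = w + T*w (K(w, T) = T*w + w = w + T*w)
P = 514327/102 (P = 5476 - 435*(1 - 1/306) = 5476 - 435*305/306 = 5476 - 1*44225/102 = 5476 - 44225/102 = 514327/102 ≈ 5042.4)
h + P = 1/754121 + 514327/102 = 387864791669/76920342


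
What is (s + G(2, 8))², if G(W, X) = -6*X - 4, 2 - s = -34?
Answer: 256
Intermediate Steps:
s = 36 (s = 2 - 1*(-34) = 2 + 34 = 36)
G(W, X) = -4 - 6*X
(s + G(2, 8))² = (36 + (-4 - 6*8))² = (36 + (-4 - 48))² = (36 - 52)² = (-16)² = 256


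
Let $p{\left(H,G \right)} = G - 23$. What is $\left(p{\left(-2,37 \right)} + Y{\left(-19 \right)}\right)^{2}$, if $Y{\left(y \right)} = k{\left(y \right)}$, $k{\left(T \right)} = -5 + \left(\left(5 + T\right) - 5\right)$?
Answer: $100$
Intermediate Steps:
$p{\left(H,G \right)} = -23 + G$
$k{\left(T \right)} = -5 + T$
$Y{\left(y \right)} = -5 + y$
$\left(p{\left(-2,37 \right)} + Y{\left(-19 \right)}\right)^{2} = \left(\left(-23 + 37\right) - 24\right)^{2} = \left(14 - 24\right)^{2} = \left(-10\right)^{2} = 100$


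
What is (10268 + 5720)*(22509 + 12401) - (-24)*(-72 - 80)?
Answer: 558137432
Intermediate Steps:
(10268 + 5720)*(22509 + 12401) - (-24)*(-72 - 80) = 15988*34910 - (-24)*(-152) = 558141080 - 1*3648 = 558141080 - 3648 = 558137432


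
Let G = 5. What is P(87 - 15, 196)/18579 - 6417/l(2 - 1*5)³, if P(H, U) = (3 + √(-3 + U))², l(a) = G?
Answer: -119196193/2322375 + 2*√193/6193 ≈ -51.321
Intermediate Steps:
l(a) = 5
P(87 - 15, 196)/18579 - 6417/l(2 - 1*5)³ = (3 + √(-3 + 196))²/18579 - 6417/(5³) = (3 + √193)²*(1/18579) - 6417/125 = (3 + √193)²/18579 - 6417*1/125 = (3 + √193)²/18579 - 6417/125 = -6417/125 + (3 + √193)²/18579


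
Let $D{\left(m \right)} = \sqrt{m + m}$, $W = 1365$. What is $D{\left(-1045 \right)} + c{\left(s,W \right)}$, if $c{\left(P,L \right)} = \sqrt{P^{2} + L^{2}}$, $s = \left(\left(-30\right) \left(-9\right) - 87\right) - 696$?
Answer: $3 \sqrt{236266} + i \sqrt{2090} \approx 1458.2 + 45.716 i$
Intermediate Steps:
$s = -513$ ($s = \left(270 - 87\right) - 696 = 183 - 696 = -513$)
$c{\left(P,L \right)} = \sqrt{L^{2} + P^{2}}$
$D{\left(m \right)} = \sqrt{2} \sqrt{m}$ ($D{\left(m \right)} = \sqrt{2 m} = \sqrt{2} \sqrt{m}$)
$D{\left(-1045 \right)} + c{\left(s,W \right)} = \sqrt{2} \sqrt{-1045} + \sqrt{1365^{2} + \left(-513\right)^{2}} = \sqrt{2} i \sqrt{1045} + \sqrt{1863225 + 263169} = i \sqrt{2090} + \sqrt{2126394} = i \sqrt{2090} + 3 \sqrt{236266} = 3 \sqrt{236266} + i \sqrt{2090}$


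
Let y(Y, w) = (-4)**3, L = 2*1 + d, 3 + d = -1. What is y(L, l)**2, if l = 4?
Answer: 4096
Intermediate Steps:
d = -4 (d = -3 - 1 = -4)
L = -2 (L = 2*1 - 4 = 2 - 4 = -2)
y(Y, w) = -64
y(L, l)**2 = (-64)**2 = 4096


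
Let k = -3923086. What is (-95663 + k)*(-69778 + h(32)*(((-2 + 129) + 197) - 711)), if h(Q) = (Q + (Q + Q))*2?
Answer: 579029393418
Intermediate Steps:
h(Q) = 6*Q (h(Q) = (Q + 2*Q)*2 = (3*Q)*2 = 6*Q)
(-95663 + k)*(-69778 + h(32)*(((-2 + 129) + 197) - 711)) = (-95663 - 3923086)*(-69778 + (6*32)*(((-2 + 129) + 197) - 711)) = -4018749*(-69778 + 192*((127 + 197) - 711)) = -4018749*(-69778 + 192*(324 - 711)) = -4018749*(-69778 + 192*(-387)) = -4018749*(-69778 - 74304) = -4018749*(-144082) = 579029393418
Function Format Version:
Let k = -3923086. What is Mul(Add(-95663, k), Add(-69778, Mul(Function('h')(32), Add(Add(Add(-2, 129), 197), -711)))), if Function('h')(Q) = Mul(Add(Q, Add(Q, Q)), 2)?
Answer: 579029393418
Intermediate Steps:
Function('h')(Q) = Mul(6, Q) (Function('h')(Q) = Mul(Add(Q, Mul(2, Q)), 2) = Mul(Mul(3, Q), 2) = Mul(6, Q))
Mul(Add(-95663, k), Add(-69778, Mul(Function('h')(32), Add(Add(Add(-2, 129), 197), -711)))) = Mul(Add(-95663, -3923086), Add(-69778, Mul(Mul(6, 32), Add(Add(Add(-2, 129), 197), -711)))) = Mul(-4018749, Add(-69778, Mul(192, Add(Add(127, 197), -711)))) = Mul(-4018749, Add(-69778, Mul(192, Add(324, -711)))) = Mul(-4018749, Add(-69778, Mul(192, -387))) = Mul(-4018749, Add(-69778, -74304)) = Mul(-4018749, -144082) = 579029393418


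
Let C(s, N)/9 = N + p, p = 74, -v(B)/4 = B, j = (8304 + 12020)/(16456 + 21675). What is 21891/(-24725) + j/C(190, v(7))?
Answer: -7501607339/8485100775 ≈ -0.88409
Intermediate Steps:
j = 20324/38131 ≈ 0.53300
v(B) = -4*B
C(s, N) = 666 + 9*N (C(s, N) = 9*(N + 74) = 9*(74 + N) = 666 + 9*N)
21891/(-24725) + j/C(190, v(7)) = 21891/(-24725) + 20324/(38131*(666 + 9*(-4*7))) = 21891*(-1/24725) + 20324/(38131*(666 + 9*(-28))) = -21891/24725 + 20324/(38131*(666 - 252)) = -21891/24725 + (20324/38131)/414 = -21891/24725 + (20324/38131)*(1/414) = -21891/24725 + 10162/7893117 = -7501607339/8485100775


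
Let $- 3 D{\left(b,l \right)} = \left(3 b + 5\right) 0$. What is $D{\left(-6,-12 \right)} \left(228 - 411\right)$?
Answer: $0$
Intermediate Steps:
$D{\left(b,l \right)} = 0$ ($D{\left(b,l \right)} = - \frac{\left(3 b + 5\right) 0}{3} = - \frac{\left(5 + 3 b\right) 0}{3} = \left(- \frac{1}{3}\right) 0 = 0$)
$D{\left(-6,-12 \right)} \left(228 - 411\right) = 0 \left(228 - 411\right) = 0 \left(-183\right) = 0$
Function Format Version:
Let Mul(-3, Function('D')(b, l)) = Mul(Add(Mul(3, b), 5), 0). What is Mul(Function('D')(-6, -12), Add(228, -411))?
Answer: 0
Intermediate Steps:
Function('D')(b, l) = 0 (Function('D')(b, l) = Mul(Rational(-1, 3), Mul(Add(Mul(3, b), 5), 0)) = Mul(Rational(-1, 3), Mul(Add(5, Mul(3, b)), 0)) = Mul(Rational(-1, 3), 0) = 0)
Mul(Function('D')(-6, -12), Add(228, -411)) = Mul(0, Add(228, -411)) = Mul(0, -183) = 0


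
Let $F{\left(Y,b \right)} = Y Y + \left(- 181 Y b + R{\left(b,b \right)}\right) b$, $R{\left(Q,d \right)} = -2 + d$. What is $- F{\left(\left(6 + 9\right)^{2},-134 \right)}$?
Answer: $731189251$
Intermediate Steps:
$F{\left(Y,b \right)} = Y^{2} + b \left(-2 + b - 181 Y b\right)$ ($F{\left(Y,b \right)} = Y Y + \left(- 181 Y b + \left(-2 + b\right)\right) b = Y^{2} + \left(- 181 Y b + \left(-2 + b\right)\right) b = Y^{2} + \left(-2 + b - 181 Y b\right) b = Y^{2} + b \left(-2 + b - 181 Y b\right)$)
$- F{\left(\left(6 + 9\right)^{2},-134 \right)} = - (\left(\left(6 + 9\right)^{2}\right)^{2} - 134 \left(-2 - 134\right) - 181 \left(6 + 9\right)^{2} \left(-134\right)^{2}) = - (\left(15^{2}\right)^{2} - -18224 - 181 \cdot 15^{2} \cdot 17956) = - (225^{2} + 18224 - 40725 \cdot 17956) = - (50625 + 18224 - 731258100) = \left(-1\right) \left(-731189251\right) = 731189251$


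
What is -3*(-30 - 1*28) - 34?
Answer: 140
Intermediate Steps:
-3*(-30 - 1*28) - 34 = -3*(-30 - 28) - 34 = -3*(-58) - 34 = 174 - 34 = 140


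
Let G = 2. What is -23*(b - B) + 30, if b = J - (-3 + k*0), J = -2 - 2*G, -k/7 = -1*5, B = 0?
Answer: 99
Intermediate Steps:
k = 35 (k = -(-7)*5 = -7*(-5) = 35)
J = -6 (J = -2 - 2*2 = -2 - 4 = -6)
b = -3 (b = -6 - (-3 + 35*0) = -6 - (-3 + 0) = -6 - 1*(-3) = -6 + 3 = -3)
-23*(b - B) + 30 = -23*(-3 - 1*0) + 30 = -23*(-3 + 0) + 30 = -23*(-3) + 30 = 69 + 30 = 99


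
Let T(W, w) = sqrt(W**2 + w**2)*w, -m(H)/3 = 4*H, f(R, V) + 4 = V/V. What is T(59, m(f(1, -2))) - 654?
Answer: -654 + 36*sqrt(4777) ≈ 1834.2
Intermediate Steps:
f(R, V) = -3 (f(R, V) = -4 + V/V = -4 + 1 = -3)
m(H) = -12*H
T(W, w) = w*sqrt(W**2 + w**2)
T(59, m(f(1, -2))) - 654 = (-12*(-3))*sqrt(59**2 + (-12*(-3))**2) - 654 = 36*sqrt(3481 + 36**2) - 654 = 36*sqrt(3481 + 1296) - 654 = 36*sqrt(4777) - 654 = -654 + 36*sqrt(4777)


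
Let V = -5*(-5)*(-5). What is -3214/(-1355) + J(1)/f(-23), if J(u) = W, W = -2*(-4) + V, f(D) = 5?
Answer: -28493/1355 ≈ -21.028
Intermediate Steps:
V = -125 (V = 25*(-5) = -125)
W = -117 (W = -2*(-4) - 125 = 8 - 125 = -117)
J(u) = -117
-3214/(-1355) + J(1)/f(-23) = -3214/(-1355) - 117/5 = -3214*(-1/1355) - 117*1/5 = 3214/1355 - 117/5 = -28493/1355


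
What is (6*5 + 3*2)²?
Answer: 1296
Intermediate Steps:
(6*5 + 3*2)² = (30 + 6)² = 36² = 1296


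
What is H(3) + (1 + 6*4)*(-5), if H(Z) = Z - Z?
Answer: -125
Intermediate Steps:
H(Z) = 0
H(3) + (1 + 6*4)*(-5) = 0 + (1 + 6*4)*(-5) = 0 + (1 + 24)*(-5) = 0 + 25*(-5) = 0 - 125 = -125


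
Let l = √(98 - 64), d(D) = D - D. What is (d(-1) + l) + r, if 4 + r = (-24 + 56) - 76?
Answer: -48 + √34 ≈ -42.169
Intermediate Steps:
d(D) = 0
r = -48 (r = -4 + ((-24 + 56) - 76) = -4 + (32 - 76) = -4 - 44 = -48)
l = √34 ≈ 5.8309
(d(-1) + l) + r = (0 + √34) - 48 = √34 - 48 = -48 + √34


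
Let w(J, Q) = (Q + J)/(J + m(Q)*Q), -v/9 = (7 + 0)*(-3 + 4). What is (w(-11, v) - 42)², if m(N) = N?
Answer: 6914754025/3916441 ≈ 1765.6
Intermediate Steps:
v = -63 (v = -9*(7 + 0)*(-3 + 4) = -63 ≈ -63.000)
w(J, Q) = (J + Q)/(J + Q²) (w(J, Q) = (Q + J)/(J + Q*Q) = (J + Q)/(J + Q²))
(w(-11, v) - 42)² = ((-11 - 63)/(-11 + (-63)²) - 42)² = (-74/(-11 + 3969) - 42)² = (-74/3958 - 42)² = ((1/3958)*(-74) - 42)² = (-37/1979 - 42)² = (-83155/1979)² = 6914754025/3916441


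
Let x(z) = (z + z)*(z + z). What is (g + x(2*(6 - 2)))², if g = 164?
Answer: 176400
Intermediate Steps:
x(z) = 4*z² (x(z) = (2*z)*(2*z) = 4*z²)
(g + x(2*(6 - 2)))² = (164 + 4*(2*(6 - 2))²)² = (164 + 4*(2*4)²)² = (164 + 4*8²)² = (164 + 4*64)² = (164 + 256)² = 420² = 176400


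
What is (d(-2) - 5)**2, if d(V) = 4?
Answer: 1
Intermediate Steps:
(d(-2) - 5)**2 = (4 - 5)**2 = (-1)**2 = 1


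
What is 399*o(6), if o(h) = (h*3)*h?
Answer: 43092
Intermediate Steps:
o(h) = 3*h**2 (o(h) = (3*h)*h = 3*h**2)
399*o(6) = 399*(3*6**2) = 399*(3*36) = 399*108 = 43092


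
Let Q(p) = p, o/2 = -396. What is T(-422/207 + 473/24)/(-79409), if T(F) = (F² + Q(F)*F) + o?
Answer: 229758935/108883079712 ≈ 0.0021101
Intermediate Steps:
o = -792 (o = 2*(-396) = -792)
T(F) = -792 + 2*F² (T(F) = (F² + F*F) - 792 = (F² + F²) - 792 = 2*F² - 792 = -792 + 2*F²)
T(-422/207 + 473/24)/(-79409) = (-792 + 2*(-422/207 + 473/24)²)/(-79409) = (-792 + 2*(-422*1/207 + 473*(1/24))²)*(-1/79409) = (-792 + 2*(-422/207 + 473/24)²)*(-1/79409) = (-792 + 2*(29261/1656)²)*(-1/79409) = (-792 + 2*(856206121/2742336))*(-1/79409) = (-792 + 856206121/1371168)*(-1/79409) = -229758935/1371168*(-1/79409) = 229758935/108883079712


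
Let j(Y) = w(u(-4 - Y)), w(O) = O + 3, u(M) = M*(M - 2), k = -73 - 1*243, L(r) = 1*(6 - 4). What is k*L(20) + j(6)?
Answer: -509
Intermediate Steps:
L(r) = 2 (L(r) = 1*2 = 2)
k = -316 (k = -73 - 243 = -316)
u(M) = M*(-2 + M)
w(O) = 3 + O
j(Y) = 3 + (-6 - Y)*(-4 - Y) (j(Y) = 3 + (-4 - Y)*(-2 + (-4 - Y)) = 3 + (-4 - Y)*(-6 - Y) = 3 + (-6 - Y)*(-4 - Y))
k*L(20) + j(6) = -316*2 + (3 + (4 + 6)*(6 + 6)) = -632 + (3 + 10*12) = -632 + (3 + 120) = -632 + 123 = -509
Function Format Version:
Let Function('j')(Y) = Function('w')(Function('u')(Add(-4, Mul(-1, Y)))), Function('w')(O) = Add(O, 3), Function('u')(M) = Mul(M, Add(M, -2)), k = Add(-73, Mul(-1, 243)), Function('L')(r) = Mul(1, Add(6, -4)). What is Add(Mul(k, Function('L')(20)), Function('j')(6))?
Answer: -509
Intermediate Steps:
Function('L')(r) = 2 (Function('L')(r) = Mul(1, 2) = 2)
k = -316 (k = Add(-73, -243) = -316)
Function('u')(M) = Mul(M, Add(-2, M))
Function('w')(O) = Add(3, O)
Function('j')(Y) = Add(3, Mul(Add(-6, Mul(-1, Y)), Add(-4, Mul(-1, Y)))) (Function('j')(Y) = Add(3, Mul(Add(-4, Mul(-1, Y)), Add(-2, Add(-4, Mul(-1, Y))))) = Add(3, Mul(Add(-4, Mul(-1, Y)), Add(-6, Mul(-1, Y)))) = Add(3, Mul(Add(-6, Mul(-1, Y)), Add(-4, Mul(-1, Y)))))
Add(Mul(k, Function('L')(20)), Function('j')(6)) = Add(Mul(-316, 2), Add(3, Mul(Add(4, 6), Add(6, 6)))) = Add(-632, Add(3, Mul(10, 12))) = Add(-632, Add(3, 120)) = Add(-632, 123) = -509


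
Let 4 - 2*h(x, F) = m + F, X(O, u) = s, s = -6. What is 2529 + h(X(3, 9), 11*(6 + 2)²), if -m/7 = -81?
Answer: 3791/2 ≈ 1895.5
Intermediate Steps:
X(O, u) = -6
m = 567 (m = -7*(-81) = 567)
h(x, F) = -563/2 - F/2 (h(x, F) = 2 - (567 + F)/2 = 2 + (-567/2 - F/2) = -563/2 - F/2)
2529 + h(X(3, 9), 11*(6 + 2)²) = 2529 + (-563/2 - 11*(6 + 2)²/2) = 2529 + (-563/2 - 11*8²/2) = 2529 + (-563/2 - 11*64/2) = 2529 + (-563/2 - ½*704) = 2529 + (-563/2 - 352) = 2529 - 1267/2 = 3791/2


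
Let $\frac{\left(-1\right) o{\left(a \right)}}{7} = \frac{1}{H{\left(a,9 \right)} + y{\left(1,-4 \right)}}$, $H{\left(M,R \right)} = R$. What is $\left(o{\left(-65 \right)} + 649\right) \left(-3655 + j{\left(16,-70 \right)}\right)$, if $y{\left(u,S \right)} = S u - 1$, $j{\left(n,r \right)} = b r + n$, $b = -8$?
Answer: $- \frac{7971531}{4} \approx -1.9929 \cdot 10^{6}$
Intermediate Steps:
$j{\left(n,r \right)} = n - 8 r$ ($j{\left(n,r \right)} = - 8 r + n = n - 8 r$)
$y{\left(u,S \right)} = -1 + S u$
$o{\left(a \right)} = - \frac{7}{4}$ ($o{\left(a \right)} = - \frac{7}{9 - 5} = - \frac{7}{4}$)
$\left(o{\left(-65 \right)} + 649\right) \left(-3655 + j{\left(16,-70 \right)}\right) = \left(- \frac{7}{4} + 649\right) \left(-3655 + \left(16 - -560\right)\right) = \frac{2589 \left(-3655 + \left(16 + 560\right)\right)}{4} = \frac{2589 \left(-3655 + 576\right)}{4} = \frac{2589}{4} \left(-3079\right) = - \frac{7971531}{4}$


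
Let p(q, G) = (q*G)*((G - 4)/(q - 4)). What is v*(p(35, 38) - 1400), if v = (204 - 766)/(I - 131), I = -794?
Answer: 204568/5735 ≈ 35.670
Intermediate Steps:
p(q, G) = G*q*(-4 + G)/(-4 + q) (p(q, G) = (G*q)*((-4 + G)/(-4 + q)) = G*q*(-4 + G)/(-4 + q))
v = 562/925 (v = (204 - 766)/(-794 - 131) = -562/(-925) = -562*(-1/925) = 562/925 ≈ 0.60757)
v*(p(35, 38) - 1400) = 562*(38*35*(-4 + 38)/(-4 + 35) - 1400)/925 = 562*(38*35*34/31 - 1400)/925 = 562*(38*35*(1/31)*34 - 1400)/925 = 562*(45220/31 - 1400)/925 = (562/925)*(1820/31) = 204568/5735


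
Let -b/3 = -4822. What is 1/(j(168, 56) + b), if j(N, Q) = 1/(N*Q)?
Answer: 9408/136096129 ≈ 6.9128e-5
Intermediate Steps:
b = 14466 (b = -3*(-4822) = 14466)
j(N, Q) = 1/(N*Q)
1/(j(168, 56) + b) = 1/(1/(168*56) + 14466) = 1/((1/168)*(1/56) + 14466) = 1/(1/9408 + 14466) = 1/(136096129/9408) = 9408/136096129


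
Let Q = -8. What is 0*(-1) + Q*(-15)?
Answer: 120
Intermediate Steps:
0*(-1) + Q*(-15) = 0*(-1) - 8*(-15) = 0 + 120 = 120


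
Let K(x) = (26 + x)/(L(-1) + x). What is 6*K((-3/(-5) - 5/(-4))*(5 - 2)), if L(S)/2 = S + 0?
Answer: 3786/71 ≈ 53.324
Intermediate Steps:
L(S) = 2*S (L(S) = 2*(S + 0) = 2*S)
K(x) = (26 + x)/(-2 + x) (K(x) = (26 + x)/(2*(-1) + x) = (26 + x)/(-2 + x))
6*K((-3/(-5) - 5/(-4))*(5 - 2)) = 6*((26 + (-3/(-5) - 5/(-4))*(5 - 2))/(-2 + (-3/(-5) - 5/(-4))*(5 - 2))) = 6*((26 + (-3*(-1/5) - 5*(-1/4))*3)/(-2 + (-3*(-1/5) - 5*(-1/4))*3)) = 6*((26 + (3/5 + 5/4)*3)/(-2 + (3/5 + 5/4)*3)) = 6*((26 + (37/20)*3)/(-2 + (37/20)*3)) = 6*((26 + 111/20)/(-2 + 111/20)) = 6*((631/20)/(71/20)) = 6*((20/71)*(631/20)) = 6*(631/71) = 3786/71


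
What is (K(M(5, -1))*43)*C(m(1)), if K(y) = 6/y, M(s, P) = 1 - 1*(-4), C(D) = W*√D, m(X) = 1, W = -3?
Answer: -774/5 ≈ -154.80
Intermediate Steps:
C(D) = -3*√D
M(s, P) = 5 (M(s, P) = 1 + 4 = 5)
(K(M(5, -1))*43)*C(m(1)) = ((6/5)*43)*(-3*√1) = ((6*(⅕))*43)*(-3*1) = ((6/5)*43)*(-3) = (258/5)*(-3) = -774/5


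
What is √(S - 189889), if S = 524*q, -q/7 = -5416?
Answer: 7*√401551 ≈ 4435.8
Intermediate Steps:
q = 37912 (q = -7*(-5416) = 37912)
S = 19865888 (S = 524*37912 = 19865888)
√(S - 189889) = √(19865888 - 189889) = √19675999 = 7*√401551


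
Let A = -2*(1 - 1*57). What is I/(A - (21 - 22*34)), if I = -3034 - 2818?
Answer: -5852/839 ≈ -6.9750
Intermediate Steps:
A = 112 (A = -2*(1 - 57) = -2*(-56) = 112)
I = -5852
I/(A - (21 - 22*34)) = -5852/(112 - (21 - 22*34)) = -5852/(112 - (21 - 748)) = -5852/(112 - 1*(-727)) = -5852/(112 + 727) = -5852/839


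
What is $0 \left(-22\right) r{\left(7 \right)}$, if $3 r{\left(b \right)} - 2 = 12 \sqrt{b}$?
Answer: $0$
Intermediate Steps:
$r{\left(b \right)} = \frac{2}{3} + 4 \sqrt{b}$ ($r{\left(b \right)} = \frac{2}{3} + \frac{12 \sqrt{b}}{3} = \frac{2}{3} + 4 \sqrt{b}$)
$0 \left(-22\right) r{\left(7 \right)} = 0 \left(-22\right) \left(\frac{2}{3} + 4 \sqrt{7}\right) = 0 \left(\frac{2}{3} + 4 \sqrt{7}\right) = 0$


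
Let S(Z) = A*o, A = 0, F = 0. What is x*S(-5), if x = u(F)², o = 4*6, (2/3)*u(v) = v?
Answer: 0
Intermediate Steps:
u(v) = 3*v/2
o = 24
S(Z) = 0 (S(Z) = 0*24 = 0)
x = 0 (x = ((3/2)*0)² = 0² = 0)
x*S(-5) = 0*0 = 0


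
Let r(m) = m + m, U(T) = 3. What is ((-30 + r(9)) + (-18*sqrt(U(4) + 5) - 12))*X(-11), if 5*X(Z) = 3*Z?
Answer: 792/5 + 1188*sqrt(2)/5 ≈ 494.42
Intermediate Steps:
r(m) = 2*m
X(Z) = 3*Z/5 (X(Z) = (3*Z)/5 = 3*Z/5)
((-30 + r(9)) + (-18*sqrt(U(4) + 5) - 12))*X(-11) = ((-30 + 2*9) + (-18*sqrt(3 + 5) - 12))*((3/5)*(-11)) = ((-30 + 18) + (-36*sqrt(2) - 12))*(-33/5) = (-12 + (-36*sqrt(2) - 12))*(-33/5) = (-12 + (-12 - 36*sqrt(2)))*(-33/5) = (-24 - 36*sqrt(2))*(-33/5) = 792/5 + 1188*sqrt(2)/5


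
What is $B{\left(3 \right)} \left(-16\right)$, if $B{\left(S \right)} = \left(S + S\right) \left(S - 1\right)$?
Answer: $-192$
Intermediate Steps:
$B{\left(S \right)} = 2 S \left(-1 + S\right)$
$B{\left(3 \right)} \left(-16\right) = 2 \cdot 3 \left(-1 + 3\right) \left(-16\right) = 2 \cdot 3 \cdot 2 \left(-16\right) = 12 \left(-16\right) = -192$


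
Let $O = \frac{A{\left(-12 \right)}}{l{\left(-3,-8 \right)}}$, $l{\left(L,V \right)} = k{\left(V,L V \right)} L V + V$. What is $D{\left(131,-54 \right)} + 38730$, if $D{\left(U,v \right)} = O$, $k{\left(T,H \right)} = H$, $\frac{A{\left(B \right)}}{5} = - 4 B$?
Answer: $\frac{2749860}{71} \approx 38730.0$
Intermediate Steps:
$A{\left(B \right)} = - 20 B$ ($A{\left(B \right)} = 5 \left(- 4 B\right) = - 20 B$)
$l{\left(L,V \right)} = V + L^{2} V^{2}$ ($l{\left(L,V \right)} = L V L V + V = V L^{2} V + V = L^{2} V^{2} + V = V + L^{2} V^{2}$)
$O = \frac{30}{71}$ ($O = \frac{\left(-20\right) \left(-12\right)}{\left(-8\right) \left(1 - 8 \left(-3\right)^{2}\right)} = \frac{240}{\left(-8\right) \left(1 - 72\right)} = \frac{240}{\left(-8\right) \left(-71\right)} = \frac{240}{568} = 240 \cdot \frac{1}{568} = \frac{30}{71} \approx 0.42254$)
$D{\left(U,v \right)} = \frac{30}{71}$
$D{\left(131,-54 \right)} + 38730 = \frac{30}{71} + 38730 = \frac{2749860}{71}$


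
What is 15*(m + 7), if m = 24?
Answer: 465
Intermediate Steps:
15*(m + 7) = 15*(24 + 7) = 15*31 = 465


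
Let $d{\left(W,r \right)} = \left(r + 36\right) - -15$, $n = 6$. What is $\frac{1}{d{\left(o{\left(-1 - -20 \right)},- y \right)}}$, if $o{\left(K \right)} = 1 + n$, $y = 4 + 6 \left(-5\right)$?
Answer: $\frac{1}{77} \approx 0.012987$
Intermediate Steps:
$y = -26$ ($y = 4 - 30 = -26$)
$o{\left(K \right)} = 7$ ($o{\left(K \right)} = 1 + 6 = 7$)
$d{\left(W,r \right)} = 51 + r$ ($d{\left(W,r \right)} = \left(36 + r\right) + 15 = 51 + r$)
$\frac{1}{d{\left(o{\left(-1 - -20 \right)},- y \right)}} = \frac{1}{51 - -26} = \frac{1}{51 + 26} = \frac{1}{77}$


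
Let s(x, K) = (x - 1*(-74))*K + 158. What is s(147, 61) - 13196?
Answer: 443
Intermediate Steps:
s(x, K) = 158 + K*(74 + x) (s(x, K) = (x + 74)*K + 158 = (74 + x)*K + 158 = K*(74 + x) + 158 = 158 + K*(74 + x))
s(147, 61) - 13196 = (158 + 74*61 + 61*147) - 13196 = (158 + 4514 + 8967) - 13196 = 13639 - 13196 = 443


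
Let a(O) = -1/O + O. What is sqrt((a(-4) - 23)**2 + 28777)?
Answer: sqrt(471881)/4 ≈ 171.73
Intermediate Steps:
a(O) = O - 1/O
sqrt((a(-4) - 23)**2 + 28777) = sqrt(((-4 - 1/(-4)) - 23)**2 + 28777) = sqrt(((-4 - 1*(-1/4)) - 23)**2 + 28777) = sqrt(((-4 + 1/4) - 23)**2 + 28777) = sqrt((-15/4 - 23)**2 + 28777) = sqrt((-107/4)**2 + 28777) = sqrt(11449/16 + 28777) = sqrt(471881/16) = sqrt(471881)/4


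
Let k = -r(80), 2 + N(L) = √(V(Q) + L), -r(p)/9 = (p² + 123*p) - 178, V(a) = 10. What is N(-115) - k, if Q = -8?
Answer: -144560 + I*√105 ≈ -1.4456e+5 + 10.247*I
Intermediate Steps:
r(p) = 1602 - 1107*p - 9*p² (r(p) = -9*((p² + 123*p) - 178) = -9*(-178 + p² + 123*p) = 1602 - 1107*p - 9*p²)
N(L) = -2 + √(10 + L)
k = 144558 (k = -(1602 - 1107*80 - 9*80²) = -(1602 - 88560 - 9*6400) = -(1602 - 88560 - 57600) = -1*(-144558) = 144558)
N(-115) - k = (-2 + √(10 - 115)) - 1*144558 = (-2 + √(-105)) - 144558 = (-2 + I*√105) - 144558 = -144560 + I*√105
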